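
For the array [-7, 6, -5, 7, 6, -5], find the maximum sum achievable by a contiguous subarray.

Using Kadane's algorithm on [-7, 6, -5, 7, 6, -5]:

Scanning through the array:
Position 1 (value 6): max_ending_here = 6, max_so_far = 6
Position 2 (value -5): max_ending_here = 1, max_so_far = 6
Position 3 (value 7): max_ending_here = 8, max_so_far = 8
Position 4 (value 6): max_ending_here = 14, max_so_far = 14
Position 5 (value -5): max_ending_here = 9, max_so_far = 14

Maximum subarray: [6, -5, 7, 6]
Maximum sum: 14

The maximum subarray is [6, -5, 7, 6] with sum 14. This subarray runs from index 1 to index 4.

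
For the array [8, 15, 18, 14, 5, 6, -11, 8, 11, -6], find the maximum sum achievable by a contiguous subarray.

Using Kadane's algorithm on [8, 15, 18, 14, 5, 6, -11, 8, 11, -6]:

Scanning through the array:
Position 1 (value 15): max_ending_here = 23, max_so_far = 23
Position 2 (value 18): max_ending_here = 41, max_so_far = 41
Position 3 (value 14): max_ending_here = 55, max_so_far = 55
Position 4 (value 5): max_ending_here = 60, max_so_far = 60
Position 5 (value 6): max_ending_here = 66, max_so_far = 66
Position 6 (value -11): max_ending_here = 55, max_so_far = 66
Position 7 (value 8): max_ending_here = 63, max_so_far = 66
Position 8 (value 11): max_ending_here = 74, max_so_far = 74
Position 9 (value -6): max_ending_here = 68, max_so_far = 74

Maximum subarray: [8, 15, 18, 14, 5, 6, -11, 8, 11]
Maximum sum: 74

The maximum subarray is [8, 15, 18, 14, 5, 6, -11, 8, 11] with sum 74. This subarray runs from index 0 to index 8.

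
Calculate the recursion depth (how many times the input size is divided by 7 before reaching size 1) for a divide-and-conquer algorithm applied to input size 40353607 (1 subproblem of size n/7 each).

For divide and conquer with division factor 7:

Problem sizes at each level:
Level 0: 40353607
Level 1: 5764801
Level 2: 823543
Level 3: 117649
Level 4: 16807
Level 5: 2401
Level 6: 343
Level 7: 49
Level 8: 7
Level 9: 1

The root is level 0 and the size-1 base case is level 9 (the tree spans levels 0 through 9, i.e. 10 levels counting the root), so the depth is the number of divisions: log_7(40353607) = 9

The recursion tree depth is log_7(40353607) = 9. At each level, the problem size is divided by 7, so it takes 9 divisions to reduce to a base case of size 1. The algorithm makes 1 recursive call at each level.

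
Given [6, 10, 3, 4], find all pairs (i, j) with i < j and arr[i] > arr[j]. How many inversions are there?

Finding inversions in [6, 10, 3, 4]:

(0, 2): arr[0]=6 > arr[2]=3
(0, 3): arr[0]=6 > arr[3]=4
(1, 2): arr[1]=10 > arr[2]=3
(1, 3): arr[1]=10 > arr[3]=4

Total inversions: 4

The array has 4 inversion(s): (0,2), (0,3), (1,2), (1,3). Each pair (i,j) satisfies i < j and arr[i] > arr[j].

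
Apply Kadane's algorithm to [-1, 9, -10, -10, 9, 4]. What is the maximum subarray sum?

Using Kadane's algorithm on [-1, 9, -10, -10, 9, 4]:

Scanning through the array:
Position 1 (value 9): max_ending_here = 9, max_so_far = 9
Position 2 (value -10): max_ending_here = -1, max_so_far = 9
Position 3 (value -10): max_ending_here = -10, max_so_far = 9
Position 4 (value 9): max_ending_here = 9, max_so_far = 9
Position 5 (value 4): max_ending_here = 13, max_so_far = 13

Maximum subarray: [9, 4]
Maximum sum: 13

The maximum subarray is [9, 4] with sum 13. This subarray runs from index 4 to index 5.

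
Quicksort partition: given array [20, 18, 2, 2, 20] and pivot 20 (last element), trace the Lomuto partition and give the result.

Lomuto partition with pivot = 20:

Initial array: [20, 18, 2, 2, 20]

arr[0]=20 <= 20: swap with position 0, array becomes [20, 18, 2, 2, 20]
arr[1]=18 <= 20: swap with position 1, array becomes [20, 18, 2, 2, 20]
arr[2]=2 <= 20: swap with position 2, array becomes [20, 18, 2, 2, 20]
arr[3]=2 <= 20: swap with position 3, array becomes [20, 18, 2, 2, 20]

Place pivot at position 4: [20, 18, 2, 2, 20]
Pivot position: 4

After partitioning with pivot 20, the array becomes [20, 18, 2, 2, 20]. The pivot is placed at index 4. All elements to the left of the pivot are <= 20, and all elements to the right are > 20.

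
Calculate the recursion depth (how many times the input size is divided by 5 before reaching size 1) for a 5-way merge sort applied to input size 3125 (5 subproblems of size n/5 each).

For divide and conquer with division factor 5:

Problem sizes at each level:
Level 0: 3125
Level 1: 625
Level 2: 125
Level 3: 25
Level 4: 5
Level 5: 1

The root is level 0 and the size-1 base case is level 5 (the tree spans levels 0 through 5, i.e. 6 levels counting the root), so the depth is the number of divisions: log_5(3125) = 5

The recursion tree depth is log_5(3125) = 5. At each level, the problem size is divided by 5, so it takes 5 divisions to reduce to a base case of size 1. The algorithm makes 5 recursive calls at each level.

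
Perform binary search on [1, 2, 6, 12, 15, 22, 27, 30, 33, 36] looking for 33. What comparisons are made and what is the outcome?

Binary search for 33 in [1, 2, 6, 12, 15, 22, 27, 30, 33, 36]:

lo=0, hi=9, mid=4, arr[mid]=15 -> 15 < 33, search right half
lo=5, hi=9, mid=7, arr[mid]=30 -> 30 < 33, search right half
lo=8, hi=9, mid=8, arr[mid]=33 -> Found target at index 8!

Binary search finds 33 at index 8 after 3 comparisons. The search repeatedly halves the search space by comparing with the middle element.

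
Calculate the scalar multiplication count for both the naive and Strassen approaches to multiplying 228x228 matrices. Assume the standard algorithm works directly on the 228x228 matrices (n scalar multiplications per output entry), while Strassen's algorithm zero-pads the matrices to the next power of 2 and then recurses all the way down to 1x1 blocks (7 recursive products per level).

Matrix multiplication for 228x228 matrices:

Strassen's algorithm requires power-of-2 dimensions. Pad 228x228 to 256x256 (next power of 2).

Standard algorithm: 228^3 = 11852352 multiplications
Strassen's algorithm: 7^(log2(256)) = 7^8 = 5764801 multiplications
Savings: 11852352 - 5764801 = 6087551 multiplications

Standard: 11852352 multiplications (228^3). Strassen: 5764801 multiplications (7^8, after padding to 256x256). Strassen reduces 8 recursive multiplications to 7 at each level.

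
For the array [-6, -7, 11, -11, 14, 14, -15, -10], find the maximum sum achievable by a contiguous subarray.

Using Kadane's algorithm on [-6, -7, 11, -11, 14, 14, -15, -10]:

Scanning through the array:
Position 1 (value -7): max_ending_here = -7, max_so_far = -6
Position 2 (value 11): max_ending_here = 11, max_so_far = 11
Position 3 (value -11): max_ending_here = 0, max_so_far = 11
Position 4 (value 14): max_ending_here = 14, max_so_far = 14
Position 5 (value 14): max_ending_here = 28, max_so_far = 28
Position 6 (value -15): max_ending_here = 13, max_so_far = 28
Position 7 (value -10): max_ending_here = 3, max_so_far = 28

Maximum subarray: [11, -11, 14, 14]
Maximum sum: 28

The maximum subarray is [11, -11, 14, 14] with sum 28. This subarray runs from index 2 to index 5.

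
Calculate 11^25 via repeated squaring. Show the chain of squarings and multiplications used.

Computing 11^25 by squaring (build up from 11^1; each line after the first costs one multiplication):

11^1 = 11
11^2 = (11^1)^2 = 11^2 = 121
11^3 = 11 * 11^2 = 11 * 121 = 1331
11^6 = (11^3)^2 = 1331^2 = 1771561
11^12 = (11^6)^2 = 1771561^2 = 3138428376721
11^24 = (11^12)^2 = 3138428376721^2 = 9849732675807611094711841
11^25 = 11 * 11^24 = 11 * 9849732675807611094711841 = 108347059433883722041830251

Result: 108347059433883722041830251
Multiplications needed: 6 (6 lines after 11^1)

11^25 = 108347059433883722041830251. Using exponentiation by squaring, this requires 6 multiplications. The key idea: if the exponent is even, square the half-power; if odd, multiply by the base once.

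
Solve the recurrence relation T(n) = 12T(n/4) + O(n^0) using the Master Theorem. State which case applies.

Master Theorem for T(n) = 12T(n/4) + O(n^0):

a = 12, b = 4, c = 0
log_b(a) = log_4(12) = 1.7925

Case 1: c = 0 < log_4(12) = 1.7925
T(n) = O(n^(log_4 12))

For T(n) = 12T(n/4) + O(n^0): log_4(12) = 1.7925. This is Case 1 of the Master Theorem (c < log_b(a), work dominated by leaves), giving O(n^(log_4 12)).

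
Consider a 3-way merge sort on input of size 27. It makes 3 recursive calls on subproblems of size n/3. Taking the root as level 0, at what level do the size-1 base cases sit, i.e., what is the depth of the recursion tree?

For divide and conquer with division factor 3:

Problem sizes at each level:
Level 0: 27
Level 1: 9
Level 2: 3
Level 3: 1

The root is level 0 and the size-1 base case is level 3 (the tree spans levels 0 through 3, i.e. 4 levels counting the root), so the depth is the number of divisions: log_3(27) = 3

The recursion tree depth is log_3(27) = 3. At each level, the problem size is divided by 3, so it takes 3 divisions to reduce to a base case of size 1. The algorithm makes 3 recursive calls at each level.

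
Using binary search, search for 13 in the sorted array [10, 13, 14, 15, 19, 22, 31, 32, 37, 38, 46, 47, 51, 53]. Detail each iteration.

Binary search for 13 in [10, 13, 14, 15, 19, 22, 31, 32, 37, 38, 46, 47, 51, 53]:

lo=0, hi=13, mid=6, arr[mid]=31 -> 31 > 13, search left half
lo=0, hi=5, mid=2, arr[mid]=14 -> 14 > 13, search left half
lo=0, hi=1, mid=0, arr[mid]=10 -> 10 < 13, search right half
lo=1, hi=1, mid=1, arr[mid]=13 -> Found target at index 1!

Binary search finds 13 at index 1 after 4 comparisons. The search repeatedly halves the search space by comparing with the middle element.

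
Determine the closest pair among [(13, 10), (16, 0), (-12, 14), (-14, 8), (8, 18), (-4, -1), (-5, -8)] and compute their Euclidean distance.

Computing all pairwise distances among 7 points:

d((13, 10), (16, 0)) = 10.4403
d((13, 10), (-12, 14)) = 25.318
d((13, 10), (-14, 8)) = 27.074
d((13, 10), (8, 18)) = 9.434
d((13, 10), (-4, -1)) = 20.2485
d((13, 10), (-5, -8)) = 25.4558
d((16, 0), (-12, 14)) = 31.305
d((16, 0), (-14, 8)) = 31.0483
d((16, 0), (8, 18)) = 19.6977
d((16, 0), (-4, -1)) = 20.025
d((16, 0), (-5, -8)) = 22.4722
d((-12, 14), (-14, 8)) = 6.3246 <-- minimum
d((-12, 14), (8, 18)) = 20.3961
d((-12, 14), (-4, -1)) = 17.0
d((-12, 14), (-5, -8)) = 23.0868
d((-14, 8), (8, 18)) = 24.1661
d((-14, 8), (-4, -1)) = 13.4536
d((-14, 8), (-5, -8)) = 18.3576
d((8, 18), (-4, -1)) = 22.4722
d((8, 18), (-5, -8)) = 29.0689
d((-4, -1), (-5, -8)) = 7.0711

Closest pair: (-12, 14) and (-14, 8) with distance 6.3246

The closest pair is (-12, 14) and (-14, 8) with Euclidean distance 6.3246. For 7 points, brute-force pairwise comparison is shown above. For large n, the divide-and-conquer algorithm (sort by x, recurse on halves, check the dividing strip) achieves O(n log n).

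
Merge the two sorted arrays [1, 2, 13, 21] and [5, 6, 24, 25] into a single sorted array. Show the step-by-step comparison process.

Merging process:

Compare 1 vs 5: take 1 from left. Merged: [1]
Compare 2 vs 5: take 2 from left. Merged: [1, 2]
Compare 13 vs 5: take 5 from right. Merged: [1, 2, 5]
Compare 13 vs 6: take 6 from right. Merged: [1, 2, 5, 6]
Compare 13 vs 24: take 13 from left. Merged: [1, 2, 5, 6, 13]
Compare 21 vs 24: take 21 from left. Merged: [1, 2, 5, 6, 13, 21]
Append remaining from right: [24, 25]. Merged: [1, 2, 5, 6, 13, 21, 24, 25]

Final merged array: [1, 2, 5, 6, 13, 21, 24, 25]
Total comparisons: 6

The merged array is [1, 2, 5, 6, 13, 21, 24, 25], requiring 6 comparisons. The merge step runs in O(n) time where n is the total number of elements.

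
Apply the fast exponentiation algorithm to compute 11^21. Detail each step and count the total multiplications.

Computing 11^21 by squaring (build up from 11^1; each line after the first costs one multiplication):

11^1 = 11
11^2 = (11^1)^2 = 11^2 = 121
11^4 = (11^2)^2 = 121^2 = 14641
11^5 = 11 * 11^4 = 11 * 14641 = 161051
11^10 = (11^5)^2 = 161051^2 = 25937424601
11^20 = (11^10)^2 = 25937424601^2 = 672749994932560009201
11^21 = 11 * 11^20 = 11 * 672749994932560009201 = 7400249944258160101211

Result: 7400249944258160101211
Multiplications needed: 6 (6 lines after 11^1)

11^21 = 7400249944258160101211. Using exponentiation by squaring, this requires 6 multiplications. The key idea: if the exponent is even, square the half-power; if odd, multiply by the base once.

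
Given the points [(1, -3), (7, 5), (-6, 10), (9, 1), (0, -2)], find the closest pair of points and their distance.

Computing all pairwise distances among 5 points:

d((1, -3), (7, 5)) = 10.0
d((1, -3), (-6, 10)) = 14.7648
d((1, -3), (9, 1)) = 8.9443
d((1, -3), (0, -2)) = 1.4142 <-- minimum
d((7, 5), (-6, 10)) = 13.9284
d((7, 5), (9, 1)) = 4.4721
d((7, 5), (0, -2)) = 9.8995
d((-6, 10), (9, 1)) = 17.4929
d((-6, 10), (0, -2)) = 13.4164
d((9, 1), (0, -2)) = 9.4868

Closest pair: (1, -3) and (0, -2) with distance 1.4142

The closest pair is (1, -3) and (0, -2) with Euclidean distance 1.4142. For 5 points, brute-force pairwise comparison is shown above. For large n, the divide-and-conquer algorithm (sort by x, recurse on halves, check the dividing strip) achieves O(n log n).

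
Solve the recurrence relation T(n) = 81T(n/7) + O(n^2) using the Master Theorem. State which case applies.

Master Theorem for T(n) = 81T(n/7) + O(n^2):

a = 81, b = 7, c = 2
log_b(a) = log_7(81) = 2.2583

Case 1: c = 2 < log_7(81) = 2.2583
T(n) = O(n^(log_7 81))

For T(n) = 81T(n/7) + O(n^2): log_7(81) = 2.2583. This is Case 1 of the Master Theorem (c < log_b(a), work dominated by leaves), giving O(n^(log_7 81)).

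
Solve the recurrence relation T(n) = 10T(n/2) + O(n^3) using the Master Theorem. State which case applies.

Master Theorem for T(n) = 10T(n/2) + O(n^3):

a = 10, b = 2, c = 3
log_b(a) = log_2(10) = 3.3219

Case 1: c = 3 < log_2(10) = 3.3219
T(n) = O(n^(log_2 10))

For T(n) = 10T(n/2) + O(n^3): log_2(10) = 3.3219. This is Case 1 of the Master Theorem (c < log_b(a), work dominated by leaves), giving O(n^(log_2 10)).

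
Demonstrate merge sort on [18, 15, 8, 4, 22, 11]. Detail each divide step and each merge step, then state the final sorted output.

Merge sort trace:

Split: [18, 15, 8, 4, 22, 11] -> [18, 15, 8] and [4, 22, 11]
  Split: [18, 15, 8] -> [18] and [15, 8]
    Split: [15, 8] -> [15] and [8]
    Merge: [15] + [8] -> [8, 15]
  Merge: [18] + [8, 15] -> [8, 15, 18]
  Split: [4, 22, 11] -> [4] and [22, 11]
    Split: [22, 11] -> [22] and [11]
    Merge: [22] + [11] -> [11, 22]
  Merge: [4] + [11, 22] -> [4, 11, 22]
Merge: [8, 15, 18] + [4, 11, 22] -> [4, 8, 11, 15, 18, 22]

Final sorted array: [4, 8, 11, 15, 18, 22]

The merge sort proceeds by recursively splitting the array and merging sorted halves.
After all merges, the sorted array is [4, 8, 11, 15, 18, 22].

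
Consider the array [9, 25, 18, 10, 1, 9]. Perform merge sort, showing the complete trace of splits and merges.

Merge sort trace:

Split: [9, 25, 18, 10, 1, 9] -> [9, 25, 18] and [10, 1, 9]
  Split: [9, 25, 18] -> [9] and [25, 18]
    Split: [25, 18] -> [25] and [18]
    Merge: [25] + [18] -> [18, 25]
  Merge: [9] + [18, 25] -> [9, 18, 25]
  Split: [10, 1, 9] -> [10] and [1, 9]
    Split: [1, 9] -> [1] and [9]
    Merge: [1] + [9] -> [1, 9]
  Merge: [10] + [1, 9] -> [1, 9, 10]
Merge: [9, 18, 25] + [1, 9, 10] -> [1, 9, 9, 10, 18, 25]

Final sorted array: [1, 9, 9, 10, 18, 25]

The merge sort proceeds by recursively splitting the array and merging sorted halves.
After all merges, the sorted array is [1, 9, 9, 10, 18, 25].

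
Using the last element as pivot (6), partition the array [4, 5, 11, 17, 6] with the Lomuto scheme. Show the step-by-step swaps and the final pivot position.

Lomuto partition with pivot = 6:

Initial array: [4, 5, 11, 17, 6]

arr[0]=4 <= 6: swap with position 0, array becomes [4, 5, 11, 17, 6]
arr[1]=5 <= 6: swap with position 1, array becomes [4, 5, 11, 17, 6]
arr[2]=11 > 6: no swap
arr[3]=17 > 6: no swap

Place pivot at position 2: [4, 5, 6, 17, 11]
Pivot position: 2

After partitioning with pivot 6, the array becomes [4, 5, 6, 17, 11]. The pivot is placed at index 2. All elements to the left of the pivot are <= 6, and all elements to the right are > 6.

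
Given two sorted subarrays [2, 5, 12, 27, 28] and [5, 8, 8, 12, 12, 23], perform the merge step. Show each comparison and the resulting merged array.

Merging process:

Compare 2 vs 5: take 2 from left. Merged: [2]
Compare 5 vs 5: take 5 from left. Merged: [2, 5]
Compare 12 vs 5: take 5 from right. Merged: [2, 5, 5]
Compare 12 vs 8: take 8 from right. Merged: [2, 5, 5, 8]
Compare 12 vs 8: take 8 from right. Merged: [2, 5, 5, 8, 8]
Compare 12 vs 12: take 12 from left. Merged: [2, 5, 5, 8, 8, 12]
Compare 27 vs 12: take 12 from right. Merged: [2, 5, 5, 8, 8, 12, 12]
Compare 27 vs 12: take 12 from right. Merged: [2, 5, 5, 8, 8, 12, 12, 12]
Compare 27 vs 23: take 23 from right. Merged: [2, 5, 5, 8, 8, 12, 12, 12, 23]
Append remaining from left: [27, 28]. Merged: [2, 5, 5, 8, 8, 12, 12, 12, 23, 27, 28]

Final merged array: [2, 5, 5, 8, 8, 12, 12, 12, 23, 27, 28]
Total comparisons: 9

The merged array is [2, 5, 5, 8, 8, 12, 12, 12, 23, 27, 28], requiring 9 comparisons. The merge step runs in O(n) time where n is the total number of elements.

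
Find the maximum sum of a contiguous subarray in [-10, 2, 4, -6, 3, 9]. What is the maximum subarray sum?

Using Kadane's algorithm on [-10, 2, 4, -6, 3, 9]:

Scanning through the array:
Position 1 (value 2): max_ending_here = 2, max_so_far = 2
Position 2 (value 4): max_ending_here = 6, max_so_far = 6
Position 3 (value -6): max_ending_here = 0, max_so_far = 6
Position 4 (value 3): max_ending_here = 3, max_so_far = 6
Position 5 (value 9): max_ending_here = 12, max_so_far = 12

Maximum subarray: [2, 4, -6, 3, 9]
Maximum sum: 12

The maximum subarray is [2, 4, -6, 3, 9] with sum 12. This subarray runs from index 1 to index 5.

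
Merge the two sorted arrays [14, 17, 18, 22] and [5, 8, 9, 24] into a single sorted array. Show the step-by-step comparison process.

Merging process:

Compare 14 vs 5: take 5 from right. Merged: [5]
Compare 14 vs 8: take 8 from right. Merged: [5, 8]
Compare 14 vs 9: take 9 from right. Merged: [5, 8, 9]
Compare 14 vs 24: take 14 from left. Merged: [5, 8, 9, 14]
Compare 17 vs 24: take 17 from left. Merged: [5, 8, 9, 14, 17]
Compare 18 vs 24: take 18 from left. Merged: [5, 8, 9, 14, 17, 18]
Compare 22 vs 24: take 22 from left. Merged: [5, 8, 9, 14, 17, 18, 22]
Append remaining from right: [24]. Merged: [5, 8, 9, 14, 17, 18, 22, 24]

Final merged array: [5, 8, 9, 14, 17, 18, 22, 24]
Total comparisons: 7

The merged array is [5, 8, 9, 14, 17, 18, 22, 24], requiring 7 comparisons. The merge step runs in O(n) time where n is the total number of elements.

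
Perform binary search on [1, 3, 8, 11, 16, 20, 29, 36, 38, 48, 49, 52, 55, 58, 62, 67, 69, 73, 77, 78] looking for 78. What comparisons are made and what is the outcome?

Binary search for 78 in [1, 3, 8, 11, 16, 20, 29, 36, 38, 48, 49, 52, 55, 58, 62, 67, 69, 73, 77, 78]:

lo=0, hi=19, mid=9, arr[mid]=48 -> 48 < 78, search right half
lo=10, hi=19, mid=14, arr[mid]=62 -> 62 < 78, search right half
lo=15, hi=19, mid=17, arr[mid]=73 -> 73 < 78, search right half
lo=18, hi=19, mid=18, arr[mid]=77 -> 77 < 78, search right half
lo=19, hi=19, mid=19, arr[mid]=78 -> Found target at index 19!

Binary search finds 78 at index 19 after 5 comparisons. The search repeatedly halves the search space by comparing with the middle element.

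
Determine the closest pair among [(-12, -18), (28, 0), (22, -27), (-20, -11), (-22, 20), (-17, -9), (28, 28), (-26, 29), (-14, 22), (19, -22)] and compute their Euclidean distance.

Computing all pairwise distances among 10 points:

d((-12, -18), (28, 0)) = 43.8634
d((-12, -18), (22, -27)) = 35.171
d((-12, -18), (-20, -11)) = 10.6301
d((-12, -18), (-22, 20)) = 39.2938
d((-12, -18), (-17, -9)) = 10.2956
d((-12, -18), (28, 28)) = 60.959
d((-12, -18), (-26, 29)) = 49.0408
d((-12, -18), (-14, 22)) = 40.05
d((-12, -18), (19, -22)) = 31.257
d((28, 0), (22, -27)) = 27.6586
d((28, 0), (-20, -11)) = 49.2443
d((28, 0), (-22, 20)) = 53.8516
d((28, 0), (-17, -9)) = 45.8912
d((28, 0), (28, 28)) = 28.0
d((28, 0), (-26, 29)) = 61.2944
d((28, 0), (-14, 22)) = 47.4131
d((28, 0), (19, -22)) = 23.7697
d((22, -27), (-20, -11)) = 44.9444
d((22, -27), (-22, 20)) = 64.3817
d((22, -27), (-17, -9)) = 42.9535
d((22, -27), (28, 28)) = 55.3263
d((22, -27), (-26, 29)) = 73.7564
d((22, -27), (-14, 22)) = 60.803
d((22, -27), (19, -22)) = 5.831
d((-20, -11), (-22, 20)) = 31.0644
d((-20, -11), (-17, -9)) = 3.6056 <-- minimum
d((-20, -11), (28, 28)) = 61.8466
d((-20, -11), (-26, 29)) = 40.4475
d((-20, -11), (-14, 22)) = 33.541
d((-20, -11), (19, -22)) = 40.5216
d((-22, 20), (-17, -9)) = 29.4279
d((-22, 20), (28, 28)) = 50.636
d((-22, 20), (-26, 29)) = 9.8489
d((-22, 20), (-14, 22)) = 8.2462
d((-22, 20), (19, -22)) = 58.6941
d((-17, -9), (28, 28)) = 58.258
d((-17, -9), (-26, 29)) = 39.0512
d((-17, -9), (-14, 22)) = 31.1448
d((-17, -9), (19, -22)) = 38.2753
d((28, 28), (-26, 29)) = 54.0093
d((28, 28), (-14, 22)) = 42.4264
d((28, 28), (19, -22)) = 50.8035
d((-26, 29), (-14, 22)) = 13.8924
d((-26, 29), (19, -22)) = 68.0147
d((-14, 22), (19, -22)) = 55.0

Closest pair: (-20, -11) and (-17, -9) with distance 3.6056

The closest pair is (-20, -11) and (-17, -9) with Euclidean distance 3.6056. For 10 points, brute-force pairwise comparison is shown above. For large n, the divide-and-conquer algorithm (sort by x, recurse on halves, check the dividing strip) achieves O(n log n).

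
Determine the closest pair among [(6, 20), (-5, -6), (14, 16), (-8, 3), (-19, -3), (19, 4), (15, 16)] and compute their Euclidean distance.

Computing all pairwise distances among 7 points:

d((6, 20), (-5, -6)) = 28.2312
d((6, 20), (14, 16)) = 8.9443
d((6, 20), (-8, 3)) = 22.0227
d((6, 20), (-19, -3)) = 33.9706
d((6, 20), (19, 4)) = 20.6155
d((6, 20), (15, 16)) = 9.8489
d((-5, -6), (14, 16)) = 29.0689
d((-5, -6), (-8, 3)) = 9.4868
d((-5, -6), (-19, -3)) = 14.3178
d((-5, -6), (19, 4)) = 26.0
d((-5, -6), (15, 16)) = 29.7321
d((14, 16), (-8, 3)) = 25.5539
d((14, 16), (-19, -3)) = 38.0789
d((14, 16), (19, 4)) = 13.0
d((14, 16), (15, 16)) = 1.0 <-- minimum
d((-8, 3), (-19, -3)) = 12.53
d((-8, 3), (19, 4)) = 27.0185
d((-8, 3), (15, 16)) = 26.4197
d((-19, -3), (19, 4)) = 38.6394
d((-19, -3), (15, 16)) = 38.9487
d((19, 4), (15, 16)) = 12.6491

Closest pair: (14, 16) and (15, 16) with distance 1.0

The closest pair is (14, 16) and (15, 16) with Euclidean distance 1.0. For 7 points, brute-force pairwise comparison is shown above. For large n, the divide-and-conquer algorithm (sort by x, recurse on halves, check the dividing strip) achieves O(n log n).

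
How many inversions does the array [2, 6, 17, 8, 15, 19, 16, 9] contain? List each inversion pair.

Finding inversions in [2, 6, 17, 8, 15, 19, 16, 9]:

(2, 3): arr[2]=17 > arr[3]=8
(2, 4): arr[2]=17 > arr[4]=15
(2, 6): arr[2]=17 > arr[6]=16
(2, 7): arr[2]=17 > arr[7]=9
(4, 7): arr[4]=15 > arr[7]=9
(5, 6): arr[5]=19 > arr[6]=16
(5, 7): arr[5]=19 > arr[7]=9
(6, 7): arr[6]=16 > arr[7]=9

Total inversions: 8

The array has 8 inversion(s): (2,3), (2,4), (2,6), (2,7), (4,7), (5,6), (5,7), (6,7). Each pair (i,j) satisfies i < j and arr[i] > arr[j].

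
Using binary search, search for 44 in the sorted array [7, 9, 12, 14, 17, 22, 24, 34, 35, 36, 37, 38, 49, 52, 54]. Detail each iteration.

Binary search for 44 in [7, 9, 12, 14, 17, 22, 24, 34, 35, 36, 37, 38, 49, 52, 54]:

lo=0, hi=14, mid=7, arr[mid]=34 -> 34 < 44, search right half
lo=8, hi=14, mid=11, arr[mid]=38 -> 38 < 44, search right half
lo=12, hi=14, mid=13, arr[mid]=52 -> 52 > 44, search left half
lo=12, hi=12, mid=12, arr[mid]=49 -> 49 > 44, search left half
lo=12 > hi=11, target 44 not found

Binary search determines that 44 is not in the array after 4 comparisons. The search space was exhausted without finding the target.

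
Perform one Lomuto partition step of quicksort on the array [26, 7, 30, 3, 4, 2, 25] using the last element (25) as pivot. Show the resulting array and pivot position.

Lomuto partition with pivot = 25:

Initial array: [26, 7, 30, 3, 4, 2, 25]

arr[0]=26 > 25: no swap
arr[1]=7 <= 25: swap with position 0, array becomes [7, 26, 30, 3, 4, 2, 25]
arr[2]=30 > 25: no swap
arr[3]=3 <= 25: swap with position 1, array becomes [7, 3, 30, 26, 4, 2, 25]
arr[4]=4 <= 25: swap with position 2, array becomes [7, 3, 4, 26, 30, 2, 25]
arr[5]=2 <= 25: swap with position 3, array becomes [7, 3, 4, 2, 30, 26, 25]

Place pivot at position 4: [7, 3, 4, 2, 25, 26, 30]
Pivot position: 4

After partitioning with pivot 25, the array becomes [7, 3, 4, 2, 25, 26, 30]. The pivot is placed at index 4. All elements to the left of the pivot are <= 25, and all elements to the right are > 25.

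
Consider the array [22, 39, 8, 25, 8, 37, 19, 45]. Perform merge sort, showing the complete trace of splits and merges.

Merge sort trace:

Split: [22, 39, 8, 25, 8, 37, 19, 45] -> [22, 39, 8, 25] and [8, 37, 19, 45]
  Split: [22, 39, 8, 25] -> [22, 39] and [8, 25]
    Split: [22, 39] -> [22] and [39]
    Merge: [22] + [39] -> [22, 39]
    Split: [8, 25] -> [8] and [25]
    Merge: [8] + [25] -> [8, 25]
  Merge: [22, 39] + [8, 25] -> [8, 22, 25, 39]
  Split: [8, 37, 19, 45] -> [8, 37] and [19, 45]
    Split: [8, 37] -> [8] and [37]
    Merge: [8] + [37] -> [8, 37]
    Split: [19, 45] -> [19] and [45]
    Merge: [19] + [45] -> [19, 45]
  Merge: [8, 37] + [19, 45] -> [8, 19, 37, 45]
Merge: [8, 22, 25, 39] + [8, 19, 37, 45] -> [8, 8, 19, 22, 25, 37, 39, 45]

Final sorted array: [8, 8, 19, 22, 25, 37, 39, 45]

The merge sort proceeds by recursively splitting the array and merging sorted halves.
After all merges, the sorted array is [8, 8, 19, 22, 25, 37, 39, 45].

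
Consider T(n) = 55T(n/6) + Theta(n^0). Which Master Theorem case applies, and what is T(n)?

Master Theorem for T(n) = 55T(n/6) + O(n^0):

a = 55, b = 6, c = 0
log_b(a) = log_6(55) = 2.2365

Case 1: c = 0 < log_6(55) = 2.2365
T(n) = O(n^(log_6 55))

For T(n) = 55T(n/6) + O(n^0): log_6(55) = 2.2365. This is Case 1 of the Master Theorem (c < log_b(a), work dominated by leaves), giving O(n^(log_6 55)).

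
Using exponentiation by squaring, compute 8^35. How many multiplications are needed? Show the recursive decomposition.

Computing 8^35 by squaring (build up from 8^1; each line after the first costs one multiplication):

8^1 = 8
8^2 = (8^1)^2 = 8^2 = 64
8^4 = (8^2)^2 = 64^2 = 4096
8^8 = (8^4)^2 = 4096^2 = 16777216
8^16 = (8^8)^2 = 16777216^2 = 281474976710656
8^17 = 8 * 8^16 = 8 * 281474976710656 = 2251799813685248
8^34 = (8^17)^2 = 2251799813685248^2 = 5070602400912917605986812821504
8^35 = 8 * 8^34 = 8 * 5070602400912917605986812821504 = 40564819207303340847894502572032

Result: 40564819207303340847894502572032
Multiplications needed: 7 (7 lines after 8^1)

8^35 = 40564819207303340847894502572032. Using exponentiation by squaring, this requires 7 multiplications. The key idea: if the exponent is even, square the half-power; if odd, multiply by the base once.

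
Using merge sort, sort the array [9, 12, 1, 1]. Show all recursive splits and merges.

Merge sort trace:

Split: [9, 12, 1, 1] -> [9, 12] and [1, 1]
  Split: [9, 12] -> [9] and [12]
  Merge: [9] + [12] -> [9, 12]
  Split: [1, 1] -> [1] and [1]
  Merge: [1] + [1] -> [1, 1]
Merge: [9, 12] + [1, 1] -> [1, 1, 9, 12]

Final sorted array: [1, 1, 9, 12]

The merge sort proceeds by recursively splitting the array and merging sorted halves.
After all merges, the sorted array is [1, 1, 9, 12].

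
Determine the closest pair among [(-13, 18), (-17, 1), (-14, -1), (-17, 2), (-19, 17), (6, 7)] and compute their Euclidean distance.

Computing all pairwise distances among 6 points:

d((-13, 18), (-17, 1)) = 17.4642
d((-13, 18), (-14, -1)) = 19.0263
d((-13, 18), (-17, 2)) = 16.4924
d((-13, 18), (-19, 17)) = 6.0828
d((-13, 18), (6, 7)) = 21.9545
d((-17, 1), (-14, -1)) = 3.6056
d((-17, 1), (-17, 2)) = 1.0 <-- minimum
d((-17, 1), (-19, 17)) = 16.1245
d((-17, 1), (6, 7)) = 23.7697
d((-14, -1), (-17, 2)) = 4.2426
d((-14, -1), (-19, 17)) = 18.6815
d((-14, -1), (6, 7)) = 21.5407
d((-17, 2), (-19, 17)) = 15.1327
d((-17, 2), (6, 7)) = 23.5372
d((-19, 17), (6, 7)) = 26.9258

Closest pair: (-17, 1) and (-17, 2) with distance 1.0

The closest pair is (-17, 1) and (-17, 2) with Euclidean distance 1.0. For 6 points, brute-force pairwise comparison is shown above. For large n, the divide-and-conquer algorithm (sort by x, recurse on halves, check the dividing strip) achieves O(n log n).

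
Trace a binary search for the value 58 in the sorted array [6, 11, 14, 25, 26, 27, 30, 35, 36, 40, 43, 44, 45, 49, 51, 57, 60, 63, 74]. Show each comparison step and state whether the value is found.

Binary search for 58 in [6, 11, 14, 25, 26, 27, 30, 35, 36, 40, 43, 44, 45, 49, 51, 57, 60, 63, 74]:

lo=0, hi=18, mid=9, arr[mid]=40 -> 40 < 58, search right half
lo=10, hi=18, mid=14, arr[mid]=51 -> 51 < 58, search right half
lo=15, hi=18, mid=16, arr[mid]=60 -> 60 > 58, search left half
lo=15, hi=15, mid=15, arr[mid]=57 -> 57 < 58, search right half
lo=16 > hi=15, target 58 not found

Binary search determines that 58 is not in the array after 4 comparisons. The search space was exhausted without finding the target.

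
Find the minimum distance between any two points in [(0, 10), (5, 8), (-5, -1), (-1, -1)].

Computing all pairwise distances among 4 points:

d((0, 10), (5, 8)) = 5.3852
d((0, 10), (-5, -1)) = 12.083
d((0, 10), (-1, -1)) = 11.0454
d((5, 8), (-5, -1)) = 13.4536
d((5, 8), (-1, -1)) = 10.8167
d((-5, -1), (-1, -1)) = 4.0 <-- minimum

Closest pair: (-5, -1) and (-1, -1) with distance 4.0

The closest pair is (-5, -1) and (-1, -1) with Euclidean distance 4.0. For 4 points, brute-force pairwise comparison is shown above. For large n, the divide-and-conquer algorithm (sort by x, recurse on halves, check the dividing strip) achieves O(n log n).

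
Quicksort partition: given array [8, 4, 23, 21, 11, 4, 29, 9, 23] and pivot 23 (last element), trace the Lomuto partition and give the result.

Lomuto partition with pivot = 23:

Initial array: [8, 4, 23, 21, 11, 4, 29, 9, 23]

arr[0]=8 <= 23: swap with position 0, array becomes [8, 4, 23, 21, 11, 4, 29, 9, 23]
arr[1]=4 <= 23: swap with position 1, array becomes [8, 4, 23, 21, 11, 4, 29, 9, 23]
arr[2]=23 <= 23: swap with position 2, array becomes [8, 4, 23, 21, 11, 4, 29, 9, 23]
arr[3]=21 <= 23: swap with position 3, array becomes [8, 4, 23, 21, 11, 4, 29, 9, 23]
arr[4]=11 <= 23: swap with position 4, array becomes [8, 4, 23, 21, 11, 4, 29, 9, 23]
arr[5]=4 <= 23: swap with position 5, array becomes [8, 4, 23, 21, 11, 4, 29, 9, 23]
arr[6]=29 > 23: no swap
arr[7]=9 <= 23: swap with position 6, array becomes [8, 4, 23, 21, 11, 4, 9, 29, 23]

Place pivot at position 7: [8, 4, 23, 21, 11, 4, 9, 23, 29]
Pivot position: 7

After partitioning with pivot 23, the array becomes [8, 4, 23, 21, 11, 4, 9, 23, 29]. The pivot is placed at index 7. All elements to the left of the pivot are <= 23, and all elements to the right are > 23.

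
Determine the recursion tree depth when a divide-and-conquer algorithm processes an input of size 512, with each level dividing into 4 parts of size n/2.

For divide and conquer with division factor 2:

Problem sizes at each level:
Level 0: 512
Level 1: 256
Level 2: 128
Level 3: 64
Level 4: 32
Level 5: 16
Level 6: 8
Level 7: 4
Level 8: 2
Level 9: 1

The root is level 0 and the size-1 base case is level 9 (the tree spans levels 0 through 9, i.e. 10 levels counting the root), so the depth is the number of divisions: log_2(512) = 9

The recursion tree depth is log_2(512) = 9. At each level, the problem size is divided by 2, so it takes 9 divisions to reduce to a base case of size 1. The algorithm makes 4 recursive calls at each level.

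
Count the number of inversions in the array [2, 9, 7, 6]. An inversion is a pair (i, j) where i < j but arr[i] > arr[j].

Finding inversions in [2, 9, 7, 6]:

(1, 2): arr[1]=9 > arr[2]=7
(1, 3): arr[1]=9 > arr[3]=6
(2, 3): arr[2]=7 > arr[3]=6

Total inversions: 3

The array has 3 inversion(s): (1,2), (1,3), (2,3). Each pair (i,j) satisfies i < j and arr[i] > arr[j].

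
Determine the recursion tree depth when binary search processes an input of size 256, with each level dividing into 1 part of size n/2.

For divide and conquer with division factor 2:

Problem sizes at each level:
Level 0: 256
Level 1: 128
Level 2: 64
Level 3: 32
Level 4: 16
Level 5: 8
Level 6: 4
Level 7: 2
Level 8: 1

The root is level 0 and the size-1 base case is level 8 (the tree spans levels 0 through 8, i.e. 9 levels counting the root), so the depth is the number of divisions: log_2(256) = 8

The recursion tree depth is log_2(256) = 8. At each level, the problem size is divided by 2, so it takes 8 divisions to reduce to a base case of size 1. The algorithm makes 1 recursive call at each level.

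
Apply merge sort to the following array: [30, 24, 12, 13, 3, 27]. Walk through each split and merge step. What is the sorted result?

Merge sort trace:

Split: [30, 24, 12, 13, 3, 27] -> [30, 24, 12] and [13, 3, 27]
  Split: [30, 24, 12] -> [30] and [24, 12]
    Split: [24, 12] -> [24] and [12]
    Merge: [24] + [12] -> [12, 24]
  Merge: [30] + [12, 24] -> [12, 24, 30]
  Split: [13, 3, 27] -> [13] and [3, 27]
    Split: [3, 27] -> [3] and [27]
    Merge: [3] + [27] -> [3, 27]
  Merge: [13] + [3, 27] -> [3, 13, 27]
Merge: [12, 24, 30] + [3, 13, 27] -> [3, 12, 13, 24, 27, 30]

Final sorted array: [3, 12, 13, 24, 27, 30]

The merge sort proceeds by recursively splitting the array and merging sorted halves.
After all merges, the sorted array is [3, 12, 13, 24, 27, 30].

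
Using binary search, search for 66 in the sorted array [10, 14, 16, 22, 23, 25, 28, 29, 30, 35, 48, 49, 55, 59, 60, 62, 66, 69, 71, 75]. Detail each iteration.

Binary search for 66 in [10, 14, 16, 22, 23, 25, 28, 29, 30, 35, 48, 49, 55, 59, 60, 62, 66, 69, 71, 75]:

lo=0, hi=19, mid=9, arr[mid]=35 -> 35 < 66, search right half
lo=10, hi=19, mid=14, arr[mid]=60 -> 60 < 66, search right half
lo=15, hi=19, mid=17, arr[mid]=69 -> 69 > 66, search left half
lo=15, hi=16, mid=15, arr[mid]=62 -> 62 < 66, search right half
lo=16, hi=16, mid=16, arr[mid]=66 -> Found target at index 16!

Binary search finds 66 at index 16 after 5 comparisons. The search repeatedly halves the search space by comparing with the middle element.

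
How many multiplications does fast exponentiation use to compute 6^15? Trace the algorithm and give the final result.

Computing 6^15 by squaring (build up from 6^1; each line after the first costs one multiplication):

6^1 = 6
6^2 = (6^1)^2 = 6^2 = 36
6^3 = 6 * 6^2 = 6 * 36 = 216
6^6 = (6^3)^2 = 216^2 = 46656
6^7 = 6 * 6^6 = 6 * 46656 = 279936
6^14 = (6^7)^2 = 279936^2 = 78364164096
6^15 = 6 * 6^14 = 6 * 78364164096 = 470184984576

Result: 470184984576
Multiplications needed: 6 (6 lines after 6^1)

6^15 = 470184984576. Using exponentiation by squaring, this requires 6 multiplications. The key idea: if the exponent is even, square the half-power; if odd, multiply by the base once.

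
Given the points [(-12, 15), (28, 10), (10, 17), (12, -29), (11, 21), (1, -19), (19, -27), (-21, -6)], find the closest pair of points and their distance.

Computing all pairwise distances among 8 points:

d((-12, 15), (28, 10)) = 40.3113
d((-12, 15), (10, 17)) = 22.0907
d((-12, 15), (12, -29)) = 50.1199
d((-12, 15), (11, 21)) = 23.7697
d((-12, 15), (1, -19)) = 36.4005
d((-12, 15), (19, -27)) = 52.2015
d((-12, 15), (-21, -6)) = 22.8473
d((28, 10), (10, 17)) = 19.3132
d((28, 10), (12, -29)) = 42.1545
d((28, 10), (11, 21)) = 20.2485
d((28, 10), (1, -19)) = 39.6232
d((28, 10), (19, -27)) = 38.0789
d((28, 10), (-21, -6)) = 51.5461
d((10, 17), (12, -29)) = 46.0435
d((10, 17), (11, 21)) = 4.1231 <-- minimum
d((10, 17), (1, -19)) = 37.108
d((10, 17), (19, -27)) = 44.911
d((10, 17), (-21, -6)) = 38.6005
d((12, -29), (11, 21)) = 50.01
d((12, -29), (1, -19)) = 14.8661
d((12, -29), (19, -27)) = 7.2801
d((12, -29), (-21, -6)) = 40.2244
d((11, 21), (1, -19)) = 41.2311
d((11, 21), (19, -27)) = 48.6621
d((11, 21), (-21, -6)) = 41.8688
d((1, -19), (19, -27)) = 19.6977
d((1, -19), (-21, -6)) = 25.5539
d((19, -27), (-21, -6)) = 45.1774

Closest pair: (10, 17) and (11, 21) with distance 4.1231

The closest pair is (10, 17) and (11, 21) with Euclidean distance 4.1231. For 8 points, brute-force pairwise comparison is shown above. For large n, the divide-and-conquer algorithm (sort by x, recurse on halves, check the dividing strip) achieves O(n log n).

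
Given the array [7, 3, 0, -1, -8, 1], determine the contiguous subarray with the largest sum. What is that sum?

Using Kadane's algorithm on [7, 3, 0, -1, -8, 1]:

Scanning through the array:
Position 1 (value 3): max_ending_here = 10, max_so_far = 10
Position 2 (value 0): max_ending_here = 10, max_so_far = 10
Position 3 (value -1): max_ending_here = 9, max_so_far = 10
Position 4 (value -8): max_ending_here = 1, max_so_far = 10
Position 5 (value 1): max_ending_here = 2, max_so_far = 10

Maximum subarray: [7, 3]
Maximum sum: 10

The maximum subarray is [7, 3] with sum 10. This subarray runs from index 0 to index 1.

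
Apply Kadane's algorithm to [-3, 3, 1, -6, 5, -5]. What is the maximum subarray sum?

Using Kadane's algorithm on [-3, 3, 1, -6, 5, -5]:

Scanning through the array:
Position 1 (value 3): max_ending_here = 3, max_so_far = 3
Position 2 (value 1): max_ending_here = 4, max_so_far = 4
Position 3 (value -6): max_ending_here = -2, max_so_far = 4
Position 4 (value 5): max_ending_here = 5, max_so_far = 5
Position 5 (value -5): max_ending_here = 0, max_so_far = 5

Maximum subarray: [5]
Maximum sum: 5

The maximum subarray is [5] with sum 5. This subarray runs from index 4 to index 4.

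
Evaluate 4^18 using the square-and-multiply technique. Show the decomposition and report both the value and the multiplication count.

Computing 4^18 by squaring (build up from 4^1; each line after the first costs one multiplication):

4^1 = 4
4^2 = (4^1)^2 = 4^2 = 16
4^4 = (4^2)^2 = 16^2 = 256
4^8 = (4^4)^2 = 256^2 = 65536
4^9 = 4 * 4^8 = 4 * 65536 = 262144
4^18 = (4^9)^2 = 262144^2 = 68719476736

Result: 68719476736
Multiplications needed: 5 (5 lines after 4^1)

4^18 = 68719476736. Using exponentiation by squaring, this requires 5 multiplications. The key idea: if the exponent is even, square the half-power; if odd, multiply by the base once.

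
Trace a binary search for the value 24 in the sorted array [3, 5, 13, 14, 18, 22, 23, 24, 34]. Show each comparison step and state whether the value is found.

Binary search for 24 in [3, 5, 13, 14, 18, 22, 23, 24, 34]:

lo=0, hi=8, mid=4, arr[mid]=18 -> 18 < 24, search right half
lo=5, hi=8, mid=6, arr[mid]=23 -> 23 < 24, search right half
lo=7, hi=8, mid=7, arr[mid]=24 -> Found target at index 7!

Binary search finds 24 at index 7 after 3 comparisons. The search repeatedly halves the search space by comparing with the middle element.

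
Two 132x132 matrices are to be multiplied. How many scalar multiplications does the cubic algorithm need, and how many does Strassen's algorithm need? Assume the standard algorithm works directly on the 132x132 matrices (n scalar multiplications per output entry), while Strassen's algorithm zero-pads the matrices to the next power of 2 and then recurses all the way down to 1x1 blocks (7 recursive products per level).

Matrix multiplication for 132x132 matrices:

Strassen's algorithm requires power-of-2 dimensions. Pad 132x132 to 256x256 (next power of 2).

Standard algorithm: 132^3 = 2299968 multiplications
Strassen's algorithm: 7^(log2(256)) = 7^8 = 5764801 multiplications
Difference: 2299968 - 5764801 = -3464833 (Strassen uses MORE here due to padding overhead — for small or just-over-power-of-2 n, padding can outweigh the per-level savings)

Standard: 2299968 multiplications (132^3). Strassen: 5764801 multiplications (7^8, after padding to 256x256). Strassen reduces 8 recursive multiplications to 7 at each level.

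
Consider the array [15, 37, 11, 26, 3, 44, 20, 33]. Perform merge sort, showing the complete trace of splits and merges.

Merge sort trace:

Split: [15, 37, 11, 26, 3, 44, 20, 33] -> [15, 37, 11, 26] and [3, 44, 20, 33]
  Split: [15, 37, 11, 26] -> [15, 37] and [11, 26]
    Split: [15, 37] -> [15] and [37]
    Merge: [15] + [37] -> [15, 37]
    Split: [11, 26] -> [11] and [26]
    Merge: [11] + [26] -> [11, 26]
  Merge: [15, 37] + [11, 26] -> [11, 15, 26, 37]
  Split: [3, 44, 20, 33] -> [3, 44] and [20, 33]
    Split: [3, 44] -> [3] and [44]
    Merge: [3] + [44] -> [3, 44]
    Split: [20, 33] -> [20] and [33]
    Merge: [20] + [33] -> [20, 33]
  Merge: [3, 44] + [20, 33] -> [3, 20, 33, 44]
Merge: [11, 15, 26, 37] + [3, 20, 33, 44] -> [3, 11, 15, 20, 26, 33, 37, 44]

Final sorted array: [3, 11, 15, 20, 26, 33, 37, 44]

The merge sort proceeds by recursively splitting the array and merging sorted halves.
After all merges, the sorted array is [3, 11, 15, 20, 26, 33, 37, 44].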